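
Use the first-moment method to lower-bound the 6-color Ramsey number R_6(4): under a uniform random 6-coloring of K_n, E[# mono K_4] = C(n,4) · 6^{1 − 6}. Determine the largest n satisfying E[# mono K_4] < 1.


We need C(n, 4) · 6^{1 − 6} < 1, i.e. C(n, 4) < 6^{6 − 1} = 7776.
Check values of n near the boundary:
  n = 17: C(17, 4) = 2380; 2380 < 7776? YES
  n = 18: C(18, 4) = 3060; 3060 < 7776? YES
  n = 19: C(19, 4) = 3876; 3876 < 7776? YES
  n = 20: C(20, 4) = 4845; 4845 < 7776? YES
  n = 21: C(21, 4) = 5985; 5985 < 7776? YES
  n = 22: C(22, 4) = 7315; 7315 < 7776? YES
  n = 23: C(23, 4) = 8855; 8855 < 7776? NO
The largest n with C(n, 4) < 7776 is n = 22 (where E[X] = 7315/7776 ≈ 0.941). Hence R_6(4) > 22, i.e. R_6(4) ≥ 23.

Largest n = 22; hence R_6(4) > 22.


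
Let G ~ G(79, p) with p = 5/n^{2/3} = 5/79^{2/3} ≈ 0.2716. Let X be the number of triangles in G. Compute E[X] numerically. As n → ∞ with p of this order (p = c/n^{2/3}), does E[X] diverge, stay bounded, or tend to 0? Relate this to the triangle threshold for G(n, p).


Number of potential triangles: C(79, 3) = 79079.
Each occurs with probability p³ ≈ (0.2716)³ ≈ 2.002884e-02.
By linearity: E[X] = C(79, 3)·p³ ≈ 79079 · 2.002884e-02 ≈ 1583.8608.
Since α = 2/3 < 1, p = c/n^{2/3} ≫ 1/n is above the triangle threshold p ~ 1/n. Asymptotically E[X] ~ (c³/6)·n^{3(1−α)} = (5³/6)·n^{1} → ∞; triangles are abundant w.h.p.

E[X] ≈ 1583.8608; in regime p = Θ(1/n^{2/3}) E[X] diverges (above the triangle threshold p ~ 1/n).


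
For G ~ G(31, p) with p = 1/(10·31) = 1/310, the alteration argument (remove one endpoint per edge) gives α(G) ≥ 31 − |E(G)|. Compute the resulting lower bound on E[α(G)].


E[|E(G)|] = C(31, 2)·p = 465 · (1/310) = 3/2.
E[α(G)] ≥ n − E[|E(G)|] = 31 − 3/2 = 59/2.
Numerically: ≈ 29.5000.
(This is only a lower bound; the true E[α(G)] may be larger.)

E[α(G)] ≥ 59/2 ≈ 29.5000.


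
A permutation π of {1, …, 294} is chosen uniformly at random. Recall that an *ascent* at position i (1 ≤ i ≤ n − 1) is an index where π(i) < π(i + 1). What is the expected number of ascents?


Write X = Σ X_I over i = 1, …, 293, with X_I the indicator of one ascent.
There are 293 indicators.
For each fixed i, the pair (π(i), π(i+1)) is a uniformly random ordered pair of distinct values from {1, …, 294}; by symmetry P[π(i) < π(i+1)] = 1/2.
By linearity: E[X] = 293 · (1/2) = (294 − 1) · (1/2) = 293/2 ≈ 146.500000.

E[X] = 293/2 = 146.500000.


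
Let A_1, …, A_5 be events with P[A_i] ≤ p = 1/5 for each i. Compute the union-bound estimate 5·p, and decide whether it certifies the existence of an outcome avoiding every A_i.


Union bound: P[∪_{i=1}^{5} A_i] ≤ Σ_i P[A_i] ≤ 5·p = 5·(1/5) = 1.
Numerically: 1 ≈ 1.00000.
Is 1 < 1? NO.
Since the bound 1 is ≥ 1, the union bound is uninformative here; it does NOT by itself certify existence.

5·p = 1 ≈ 1.00000; existence NOT certified by the union bound.


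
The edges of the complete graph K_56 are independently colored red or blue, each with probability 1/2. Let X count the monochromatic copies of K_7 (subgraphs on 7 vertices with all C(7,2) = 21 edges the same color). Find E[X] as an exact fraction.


Let X = Σ_S X_S over the C(56, 7) = 231917400 subsets S of size 7, where X_S = 1 if the K_7 on S is monochromatic.
For a fixed S, the K_7 on S has C(7, 2) = 21 edges. P[all 21 edges red] = (1/2)^21, and likewise for blue, so P[monochromatic] = 2·(1/2)^21 = 2^{1 − 21} = 1/1048576.
By linearity: E[X] = C(56, 7) · 2^{1 − 21} = 231917400 · 1/1048576 = 28989675/131072.
Numerically: E[X] ≈ 221.1737.

E[X] = C(56,7)·2^(1−C(7,2)) = 28989675/131072 ≈ 221.1737.


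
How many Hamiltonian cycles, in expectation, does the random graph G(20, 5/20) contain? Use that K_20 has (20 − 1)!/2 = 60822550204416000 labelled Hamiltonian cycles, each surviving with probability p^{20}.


K_20 has (20 − 1)!/2 = 60822550204416000 labelled Hamiltonian cycles.
For each such Hamiltonian cycle H, let X_H = 1 if all 20 edges of H are present in G. Then P[X_H = 1] = p^{20} = (1/4)^{20} = 1/1099511627776.
By linearity of expectation: E[X] = Σ_H E[X_H] = 60822550204416000 · p^{20} = 60822550204416000 · 1/1099511627776 = 1856156927625/33554432.
Numerically: E[X] ≈ 5.53e+04.

E[X] = 60822550204416000 · (1/4)^{20} = 1856156927625/33554432 ≈ 5.53e+04.


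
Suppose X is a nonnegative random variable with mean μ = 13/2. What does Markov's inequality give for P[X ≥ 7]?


μ = E[X] = 13/2, a = 7.
Markov: P[X ≥ 7] ≤ μ/a = (13/2)/7 = 13/14.
Numerically: ≈ 0.9286.
(Since a = 7 > μ = 6.5000, the bound 13/14 is < 1 and informative.)

P[X ≥ 7] ≤ 13/14 ≈ 0.9286.


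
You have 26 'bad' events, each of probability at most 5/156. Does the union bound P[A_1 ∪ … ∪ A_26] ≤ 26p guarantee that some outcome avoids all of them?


Union bound: P[∪_{i=1}^{26} A_i] ≤ Σ_i P[A_i] ≤ 26·p = 26·(5/156) = 5/6.
Numerically: 5/6 ≈ 0.833.
Is 5/6 < 1? YES.
Since P[∪ A_i] ≤ 5/6 < 1, the complement has P[∩ A_i^c] ≥ 1 − 5/6 = 1/6 > 0, so some outcome avoids every A_i.

26·p = 5/6 ≈ 0.833; existence CERTIFIED by the union bound.


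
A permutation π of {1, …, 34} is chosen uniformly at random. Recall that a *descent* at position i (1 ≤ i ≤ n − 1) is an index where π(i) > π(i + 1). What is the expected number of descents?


Write X = Σ X_I over i = 1, …, 33, with X_I the indicator of one descent.
There are 33 indicators.
For each fixed i, the pair (π(i), π(i+1)) is a uniformly random ordered pair of distinct values from {1, …, 34}; by symmetry P[π(i) > π(i+1)] = 1/2.
By linearity: E[X] = 33 · (1/2) = (34 − 1) · (1/2) = 33/2 ≈ 16.50000.

E[X] = 33/2 = 16.50000.


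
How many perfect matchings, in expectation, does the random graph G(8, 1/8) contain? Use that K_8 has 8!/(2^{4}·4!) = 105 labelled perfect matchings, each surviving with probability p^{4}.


K_8 has 8!/(2^{4}·4!) = 105 labelled perfect matchings.
For each such perfect matching H, let X_H = 1 if all 4 edges of H are present in G. Then P[X_H = 1] = p^{4} = (1/8)^{4} = 1/4096.
By linearity of expectation: E[X] = Σ_H E[X_H] = 105 · p^{4} = 105 · 1/4096 = 105/4096.
Numerically: E[X] ≈ 0.0256348.

E[X] = 105 · (1/8)^{4} = 105/4096 ≈ 0.0256348.


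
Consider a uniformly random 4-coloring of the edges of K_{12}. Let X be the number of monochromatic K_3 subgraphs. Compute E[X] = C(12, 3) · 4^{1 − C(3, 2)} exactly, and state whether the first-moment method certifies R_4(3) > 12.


E[X] = C(12, 3) · 4^{1 − 3} = 220 · 4^{−2} = 220/16.
As a reduced fraction: E[X] = 55/4 ≈ 13.750.
Is E[X] < 1? NO.
Since E[X] ≥ 1, the first-moment bound is inconclusive at n = 12; it does NOT by itself certify R_4(3) > 12.

E[X] = 55/4 ≈ 13.750; E[X] ≥ 1; first-moment method inconclusive here.


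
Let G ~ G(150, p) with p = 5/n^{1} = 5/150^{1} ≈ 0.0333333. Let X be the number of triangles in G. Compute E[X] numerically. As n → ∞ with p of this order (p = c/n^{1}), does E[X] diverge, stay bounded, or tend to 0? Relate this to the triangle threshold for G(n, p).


Number of potential triangles: C(150, 3) = 551300.
Each occurs with probability p³ ≈ (0.0333333)³ ≈ 3.70370370e-05.
By linearity: E[X] = C(150, 3)·p³ ≈ 551300 · 3.70370370e-05 ≈ 20.418519.
Here α = 1, so p = 5/n is exactly at the triangle threshold p ~ 1/n. Asymptotically E[X] → c³/6 = 5³/6 = 125/6 ≈ 20.833333, a bounded constant. In this regime the triangle count is asymptotically Poisson(c³/6).

E[X] ≈ 20.418519; in regime p = Θ(1/n^{1}) E[X] stays bounded (at the triangle threshold p ~ 1/n).


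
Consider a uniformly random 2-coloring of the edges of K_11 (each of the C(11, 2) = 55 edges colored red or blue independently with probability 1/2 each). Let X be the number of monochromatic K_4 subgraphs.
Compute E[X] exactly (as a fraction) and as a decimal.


Let X = Σ_S X_S over the C(11, 4) = 330 subsets S of size 4, where X_S = 1 if the K_4 on S is monochromatic.
For a fixed S, the K_4 on S has C(4, 2) = 6 edges. P[all 6 edges red] = (1/2)^6, and likewise for blue, so P[monochromatic] = 2·(1/2)^6 = 2^{1 − 6} = 1/32.
Summing: E[X] = C(11, 4) · 2^{1 − 6} = 330 · 1/32 = 165/16.
Numerically: E[X] ≈ 10.312.

E[X] = C(11,4)·2^(1−C(4,2)) = 165/16 ≈ 10.312.


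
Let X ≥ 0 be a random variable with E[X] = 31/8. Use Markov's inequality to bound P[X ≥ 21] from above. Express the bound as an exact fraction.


μ = E[X] = 31/8, a = 21.
Markov: P[X ≥ 21] ≤ μ/a = (31/8)/21 = 31/168.
Numerically: ≈ 0.1845.
(Since a = 21 > μ = 3.8750, the bound 31/168 is < 1 and informative.)

P[X ≥ 21] ≤ 31/168 ≈ 0.1845.


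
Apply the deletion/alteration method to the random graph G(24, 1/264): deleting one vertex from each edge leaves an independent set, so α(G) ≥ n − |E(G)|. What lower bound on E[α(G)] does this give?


E[|E(G)|] = C(24, 2)·p = 276 · (1/264) = 23/22.
E[α(G)] ≥ n − E[|E(G)|] = 24 − 23/22 = 505/22.
Numerically: ≈ 22.954545.
(This is only a lower bound; the true E[α(G)] may be larger.)

E[α(G)] ≥ 505/22 ≈ 22.954545.


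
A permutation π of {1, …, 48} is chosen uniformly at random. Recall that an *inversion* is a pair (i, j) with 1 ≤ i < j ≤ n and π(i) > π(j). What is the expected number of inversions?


Write X = Σ X_I over the C(48, 2) = 1128 pairs i < j, with X_I the indicator of one inversion.
There are 1128 indicators.
For each fixed pair i < j, the values π(i) and π(j) are two distinct elements of {1, …, 48} in uniformly random order; by symmetry P[π(i) > π(j)] = 1/2.
By linearity: E[X] = 1128 · (1/2) = C(48, 2) · (1/2) = 1128/2 = 564 ≈ 564.00000.

E[X] = 564 = 564.00000.


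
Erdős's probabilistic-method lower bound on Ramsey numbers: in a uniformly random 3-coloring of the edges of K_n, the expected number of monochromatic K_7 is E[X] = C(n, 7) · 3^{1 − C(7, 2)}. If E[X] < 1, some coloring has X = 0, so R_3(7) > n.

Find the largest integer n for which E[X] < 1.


We need C(n, 7) · 3^{1 − 21} < 1, i.e. C(n, 7) < 3^{21 − 1} = 3486784401.
Check values of n near the boundary:
  n = 75: C(75, 7) = 1984829850; 1984829850 < 3486784401? YES
  n = 76: C(76, 7) = 2186189400; 2186189400 < 3486784401? YES
  n = 77: C(77, 7) = 2404808340; 2404808340 < 3486784401? YES
  n = 78: C(78, 7) = 2641902120; 2641902120 < 3486784401? YES
  n = 79: C(79, 7) = 2898753715; 2898753715 < 3486784401? YES
  n = 80: C(80, 7) = 3176716400; 3176716400 < 3486784401? YES
  n = 81: C(81, 7) = 3477216600; 3477216600 < 3486784401? YES
  n = 82: C(82, 7) = 3801756816; 3801756816 < 3486784401? NO
  n = 83: C(83, 7) = 4151918628; 4151918628 < 3486784401? NO
The largest n with C(n, 7) < 3486784401 is n = 81 (where E[X] = 42928600/43046721 ≈ 0.9972560). Hence R_3(7) > 81, i.e. R_3(7) ≥ 82.

Largest n = 81; hence R_3(7) > 81.


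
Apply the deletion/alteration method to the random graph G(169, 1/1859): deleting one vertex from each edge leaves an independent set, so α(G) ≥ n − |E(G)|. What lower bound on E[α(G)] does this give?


E[|E(G)|] = C(169, 2)·p = 14196 · (1/1859) = 84/11.
E[α(G)] ≥ n − E[|E(G)|] = 169 − 84/11 = 1775/11.
Numerically: ≈ 161.363636.
(This is only a lower bound; the true E[α(G)] may be larger.)

E[α(G)] ≥ 1775/11 ≈ 161.363636.


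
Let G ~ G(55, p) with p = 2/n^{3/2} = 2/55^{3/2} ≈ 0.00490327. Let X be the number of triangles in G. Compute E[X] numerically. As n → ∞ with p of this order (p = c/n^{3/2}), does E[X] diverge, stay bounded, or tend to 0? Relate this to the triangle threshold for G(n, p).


Number of potential triangles: C(55, 3) = 26235.
Each occurs with probability p³ ≈ (0.00490327)³ ≈ 1.17884820e-07.
By linearity: E[X] = C(55, 3)·p³ ≈ 26235 · 1.17884820e-07 ≈ 0.003093.
Since α = 3/2 > 1, p = c/n^{3/2} = o(1/n) is below the triangle threshold p ~ 1/n. Asymptotically E[X] ~ (c³/6)·n^{3(1−α)} = (2³/6)·n^{-1.5} → 0, so by Markov's inequality G has no triangles w.h.p.

E[X] ≈ 0.003093; in regime p = Θ(1/n^{3/2}) E[X] tends to 0 (below the triangle threshold p ~ 1/n).


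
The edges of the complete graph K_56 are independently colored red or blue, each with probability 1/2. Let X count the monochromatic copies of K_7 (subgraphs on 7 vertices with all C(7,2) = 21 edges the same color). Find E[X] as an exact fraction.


Let X = Σ_S X_S over the C(56, 7) = 231917400 subsets S of size 7, where X_S = 1 if the K_7 on S is monochromatic.
For a fixed S, the K_7 on S has C(7, 2) = 21 edges. P[all 21 edges red] = (1/2)^21, and likewise for blue, so P[monochromatic] = 2·(1/2)^21 = 2^{1 − 21} = 1/1048576.
By linearity of expectation: E[X] = C(56, 7) · 2^{1 − 21} = 231917400 · 1/1048576 = 28989675/131072.
Numerically: E[X] ≈ 221.1737.

E[X] = C(56,7)·2^(1−C(7,2)) = 28989675/131072 ≈ 221.1737.


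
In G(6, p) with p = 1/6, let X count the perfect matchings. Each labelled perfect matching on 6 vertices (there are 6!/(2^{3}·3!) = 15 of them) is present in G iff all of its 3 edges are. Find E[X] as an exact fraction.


K_6 has 6!/(2^{3}·3!) = 15 labelled perfect matchings.
For each such perfect matching H, let X_H = 1 if all 3 edges of H are present in G. Then P[X_H = 1] = p^{3} = (1/6)^{3} = 1/216.
By linearity of expectation: E[X] = Σ_H E[X_H] = 15 · p^{3} = 15 · 1/216 = 5/72.
Numerically: E[X] ≈ 0.069444.

E[X] = 15 · (1/6)^{3} = 5/72 ≈ 0.069444.


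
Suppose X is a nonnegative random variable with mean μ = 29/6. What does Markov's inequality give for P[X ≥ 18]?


μ = E[X] = 29/6, a = 18.
Markov: P[X ≥ 18] ≤ μ/a = (29/6)/18 = 29/108.
Numerically: ≈ 0.26852.
(Since a = 18 > μ = 4.83333, the bound 29/108 is < 1 and informative.)

P[X ≥ 18] ≤ 29/108 ≈ 0.26852.


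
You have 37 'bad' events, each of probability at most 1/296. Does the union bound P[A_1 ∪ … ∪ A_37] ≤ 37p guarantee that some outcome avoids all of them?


Union bound: P[∪_{i=1}^{37} A_i] ≤ Σ_i P[A_i] ≤ 37·p = 37·(1/296) = 1/8.
Numerically: 1/8 ≈ 0.12500.
Is 1/8 < 1? YES.
Since P[∪ A_i] ≤ 1/8 < 1, the complement has P[∩ A_i^c] ≥ 1 − 1/8 = 7/8 > 0, so some outcome avoids every A_i.

37·p = 1/8 ≈ 0.12500; existence CERTIFIED by the union bound.


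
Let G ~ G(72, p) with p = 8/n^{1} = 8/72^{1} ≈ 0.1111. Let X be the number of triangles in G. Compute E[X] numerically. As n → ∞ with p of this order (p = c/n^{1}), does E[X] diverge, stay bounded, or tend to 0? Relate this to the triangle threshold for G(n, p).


Number of potential triangles: C(72, 3) = 59640.
Each occurs with probability p³ ≈ (0.1111)³ ≈ 1.371742e-03.
By linearity: E[X] = C(72, 3)·p³ ≈ 59640 · 1.371742e-03 ≈ 81.8107.
Here α = 1, so p = 8/n is exactly at the triangle threshold p ~ 1/n. Asymptotically E[X] → c³/6 = 8³/6 = 256/3 ≈ 85.3333, a bounded constant. In this regime the triangle count is asymptotically Poisson(c³/6).

E[X] ≈ 81.8107; in regime p = Θ(1/n^{1}) E[X] stays bounded (at the triangle threshold p ~ 1/n).


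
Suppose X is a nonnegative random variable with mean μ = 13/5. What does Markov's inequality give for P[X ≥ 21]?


μ = E[X] = 13/5, a = 21.
Markov: P[X ≥ 21] ≤ μ/a = (13/5)/21 = 13/105.
Numerically: ≈ 0.12381.
(Since a = 21 > μ = 2.60000, the bound 13/105 is < 1 and informative.)

P[X ≥ 21] ≤ 13/105 ≈ 0.12381.


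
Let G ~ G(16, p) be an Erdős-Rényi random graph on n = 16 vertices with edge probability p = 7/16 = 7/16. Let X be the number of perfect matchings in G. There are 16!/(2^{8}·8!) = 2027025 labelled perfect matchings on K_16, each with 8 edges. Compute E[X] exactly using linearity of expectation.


K_16 has 16!/(2^{8}·8!) = 2027025 labelled perfect matchings.
For each such perfect matching H, let X_H = 1 if all 8 edges of H are present in G. Then P[X_H = 1] = p^{8} = (7/16)^{8} = 5764801/4294967296.
By linearity of expectation: E[X] = Σ_H E[X_H] = 2027025 · p^{8} = 2027025 · 5764801/4294967296 = 11685395747025/4294967296.
Numerically: E[X] ≈ 2720.72.

E[X] = 2027025 · (7/16)^{8} = 11685395747025/4294967296 ≈ 2720.72.


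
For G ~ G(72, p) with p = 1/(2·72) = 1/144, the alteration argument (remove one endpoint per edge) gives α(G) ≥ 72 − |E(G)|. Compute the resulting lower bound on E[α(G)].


E[|E(G)|] = C(72, 2)·p = 2556 · (1/144) = 71/4.
E[α(G)] ≥ n − E[|E(G)|] = 72 − 71/4 = 217/4.
Numerically: ≈ 54.250000.
(This is only a lower bound; the true E[α(G)] may be larger.)

E[α(G)] ≥ 217/4 ≈ 54.250000.


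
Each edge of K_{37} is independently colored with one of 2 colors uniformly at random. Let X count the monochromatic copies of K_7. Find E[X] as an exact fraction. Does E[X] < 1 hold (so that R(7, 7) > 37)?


E[X] = C(37, 7) · 2^{1 − 21} = 10295472 · 2^{−20} = 10295472/1048576.
As a reduced fraction: E[X] = 643467/65536 ≈ 9.8185.
Is E[X] < 1? NO.
Since E[X] ≥ 1, the first-moment bound is inconclusive at n = 37; it does NOT by itself certify R(7, 7) > 37.

E[X] = 643467/65536 ≈ 9.8185; E[X] ≥ 1; first-moment method inconclusive here.


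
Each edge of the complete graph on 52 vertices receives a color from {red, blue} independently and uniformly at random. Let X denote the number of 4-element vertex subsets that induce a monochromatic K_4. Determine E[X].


Let X = Σ_S X_S over the C(52, 4) = 270725 subsets S of size 4, where X_S = 1 if the K_4 on S is monochromatic.
For a fixed S, the K_4 on S has C(4, 2) = 6 edges. P[all 6 edges red] = (1/2)^6, and likewise for blue, so P[monochromatic] = 2·(1/2)^6 = 2^{1 − 6} = 1/32.
Summing: E[X] = C(52, 4) · 2^{1 − 6} = 270725 · 1/32 = 270725/32.
Numerically: E[X] ≈ 8460.15625.

E[X] = C(52,4)·2^(1−C(4,2)) = 270725/32 ≈ 8460.15625.


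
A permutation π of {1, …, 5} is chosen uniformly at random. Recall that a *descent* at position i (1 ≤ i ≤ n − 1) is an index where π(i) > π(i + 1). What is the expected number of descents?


Write X = Σ X_I over i = 1, …, 4, with X_I the indicator of one descent.
There are 4 indicators.
For each fixed i, the pair (π(i), π(i+1)) is a uniformly random ordered pair of distinct values from {1, …, 5}; by symmetry P[π(i) > π(i+1)] = 1/2.
By linearity: E[X] = 4 · (1/2) = (5 − 1) · (1/2) = 2 ≈ 2.00000.

E[X] = 2 = 2.00000.


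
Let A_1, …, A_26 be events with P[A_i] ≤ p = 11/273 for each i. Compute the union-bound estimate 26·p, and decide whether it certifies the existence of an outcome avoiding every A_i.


Union bound: P[∪_{i=1}^{26} A_i] ≤ Σ_i P[A_i] ≤ 26·p = 26·(11/273) = 22/21.
Numerically: 22/21 ≈ 1.048.
Is 22/21 < 1? NO.
Since the bound 22/21 is ≥ 1, the union bound is uninformative here; it does NOT by itself certify existence.

26·p = 22/21 ≈ 1.048; existence NOT certified by the union bound.


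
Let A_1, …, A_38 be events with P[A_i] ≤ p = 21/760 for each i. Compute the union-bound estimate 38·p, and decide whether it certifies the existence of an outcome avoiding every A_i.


Union bound: P[∪_{i=1}^{38} A_i] ≤ Σ_i P[A_i] ≤ 38·p = 38·(21/760) = 21/20.
Numerically: 21/20 ≈ 1.050000.
Is 21/20 < 1? NO.
Since the bound 21/20 is ≥ 1, the union bound is uninformative here; it does NOT by itself certify existence.

38·p = 21/20 ≈ 1.050000; existence NOT certified by the union bound.


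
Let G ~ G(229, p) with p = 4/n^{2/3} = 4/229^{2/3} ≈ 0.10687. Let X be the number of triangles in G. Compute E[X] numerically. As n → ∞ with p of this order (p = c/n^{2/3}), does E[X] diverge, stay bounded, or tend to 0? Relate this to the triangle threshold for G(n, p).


Number of potential triangles: C(229, 3) = 1975354.
Each occurs with probability p³ ≈ (0.10687)³ ≈ 1.2204191e-03.
By linearity: E[X] = C(229, 3)·p³ ≈ 1975354 · 1.2204191e-03 ≈ 2410.75983.
Since α = 2/3 < 1, p = c/n^{2/3} ≫ 1/n is above the triangle threshold p ~ 1/n. Asymptotically E[X] ~ (c³/6)·n^{3(1−α)} = (4³/6)·n^{1} → ∞; triangles are abundant w.h.p.

E[X] ≈ 2410.75983; in regime p = Θ(1/n^{2/3}) E[X] diverges (above the triangle threshold p ~ 1/n).


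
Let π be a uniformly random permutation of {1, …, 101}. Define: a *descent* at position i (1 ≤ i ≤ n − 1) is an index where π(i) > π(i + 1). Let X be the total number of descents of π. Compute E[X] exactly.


Write X = Σ X_I over i = 1, …, 100, with X_I the indicator of one descent.
There are 100 indicators.
For each fixed i, the pair (π(i), π(i+1)) is a uniformly random ordered pair of distinct values from {1, …, 101}; by symmetry P[π(i) > π(i+1)] = 1/2.
By linearity: E[X] = 100 · (1/2) = (101 − 1) · (1/2) = 50 ≈ 50.00000.

E[X] = 50 = 50.00000.


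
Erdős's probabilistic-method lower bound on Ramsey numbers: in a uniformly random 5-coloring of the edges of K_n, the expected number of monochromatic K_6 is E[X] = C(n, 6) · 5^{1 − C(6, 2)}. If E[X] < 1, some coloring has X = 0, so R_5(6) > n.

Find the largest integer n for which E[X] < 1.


We need C(n, 6) · 5^{1 − 15} < 1, i.e. C(n, 6) < 5^{15 − 1} = 6103515625.
Check values of n near the boundary:
  n = 129: C(129, 6) = 5688177600; 5688177600 < 6103515625? YES
  n = 130: C(130, 6) = 5963412000; 5963412000 < 6103515625? YES
  n = 131: C(131, 6) = 6249655776; 6249655776 < 6103515625? NO
The largest n with C(n, 6) < 6103515625 is n = 130 (where E[X] = 47707296/48828125 ≈ 0.977045). Hence R_5(6) > 130, i.e. R_5(6) ≥ 131.

Largest n = 130; hence R_5(6) > 130.


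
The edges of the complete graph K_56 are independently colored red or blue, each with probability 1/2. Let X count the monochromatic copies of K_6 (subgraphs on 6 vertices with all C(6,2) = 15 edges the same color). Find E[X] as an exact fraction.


Let X = Σ_S X_S over the C(56, 6) = 32468436 subsets S of size 6, where X_S = 1 if the K_6 on S is monochromatic.
For a fixed S, the K_6 on S has C(6, 2) = 15 edges. P[all 15 edges red] = (1/2)^15, and likewise for blue, so P[monochromatic] = 2·(1/2)^15 = 2^{1 − 15} = 1/16384.
By linearity of expectation: E[X] = C(56, 6) · 2^{1 − 15} = 32468436 · 1/16384 = 8117109/4096.
Numerically: E[X] ≈ 1981.7161.

E[X] = C(56,6)·2^(1−C(6,2)) = 8117109/4096 ≈ 1981.7161.


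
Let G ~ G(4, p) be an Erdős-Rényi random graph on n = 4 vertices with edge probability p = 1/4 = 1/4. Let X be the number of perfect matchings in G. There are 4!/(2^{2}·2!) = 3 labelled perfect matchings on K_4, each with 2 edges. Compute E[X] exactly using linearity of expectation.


K_4 has 4!/(2^{2}·2!) = 3 labelled perfect matchings.
For each such perfect matching H, let X_H = 1 if all 2 edges of H are present in G. Then P[X_H = 1] = p^{2} = (1/4)^{2} = 1/16.
By linearity: E[X] = Σ_H E[X_H] = 3 · p^{2} = 3 · 1/16 = 3/16.
Numerically: E[X] ≈ 0.188.

E[X] = 3 · (1/4)^{2} = 3/16 ≈ 0.188.


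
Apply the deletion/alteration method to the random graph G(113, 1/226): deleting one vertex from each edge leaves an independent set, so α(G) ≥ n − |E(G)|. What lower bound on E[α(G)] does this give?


E[|E(G)|] = C(113, 2)·p = 6328 · (1/226) = 28.
E[α(G)] ≥ n − E[|E(G)|] = 113 − 28 = 85.
Numerically: ≈ 85.0000.
(This is only a lower bound; the true E[α(G)] may be larger.)

E[α(G)] ≥ 85 ≈ 85.0000.


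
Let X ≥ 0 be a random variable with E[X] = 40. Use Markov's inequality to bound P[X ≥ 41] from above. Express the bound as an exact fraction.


μ = E[X] = 40, a = 41.
Markov: P[X ≥ 41] ≤ μ/a = (40)/41 = 40/41.
Numerically: ≈ 0.976.
(Since a = 41 > μ = 40.000, the bound 40/41 is < 1 and informative.)

P[X ≥ 41] ≤ 40/41 ≈ 0.976.


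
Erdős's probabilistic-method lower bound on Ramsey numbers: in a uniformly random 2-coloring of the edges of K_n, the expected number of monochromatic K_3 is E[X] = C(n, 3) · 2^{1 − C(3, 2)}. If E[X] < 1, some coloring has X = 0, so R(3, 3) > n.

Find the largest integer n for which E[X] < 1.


We need C(n, 3) · 2^{1 − 3} < 1, i.e. C(n, 3) < 2^{3 − 1} = 4.
Check values of n near the boundary:
  n = 3: C(3, 3) = 1; 1 < 4? YES
  n = 4: C(4, 3) = 4; 4 < 4? NO
The largest n with C(n, 3) < 4 is n = 3 (where E[X] = 1/4 ≈ 0.25000). Hence R(3, 3) > 3, i.e. R(3, 3) ≥ 4.

Largest n = 3; hence R(3, 3) > 3.


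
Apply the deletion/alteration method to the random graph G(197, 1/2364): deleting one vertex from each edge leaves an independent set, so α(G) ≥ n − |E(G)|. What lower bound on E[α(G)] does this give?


E[|E(G)|] = C(197, 2)·p = 19306 · (1/2364) = 49/6.
E[α(G)] ≥ n − E[|E(G)|] = 197 − 49/6 = 1133/6.
Numerically: ≈ 188.833.
(This is only a lower bound; the true E[α(G)] may be larger.)

E[α(G)] ≥ 1133/6 ≈ 188.833.


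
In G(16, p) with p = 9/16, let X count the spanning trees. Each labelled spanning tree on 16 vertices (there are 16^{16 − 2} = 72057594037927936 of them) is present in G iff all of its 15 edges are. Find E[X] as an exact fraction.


K_16 has 16^{16 − 2} = 72057594037927936 labelled spanning trees.
For each such spanning tree H, let X_H = 1 if all 15 edges of H are present in G. Then P[X_H = 1] = p^{15} = (9/16)^{15} = 205891132094649/1152921504606846976.
By linearity of expectation: E[X] = Σ_H E[X_H] = 72057594037927936 · p^{15} = 72057594037927936 · 205891132094649/1152921504606846976 = 205891132094649/16.
Numerically: E[X] ≈ 1.28682e+13.

E[X] = 72057594037927936 · (9/16)^{15} = 205891132094649/16 ≈ 1.28682e+13.


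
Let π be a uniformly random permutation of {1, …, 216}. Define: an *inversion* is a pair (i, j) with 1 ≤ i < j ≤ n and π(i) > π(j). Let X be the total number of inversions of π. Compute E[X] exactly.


Write X = Σ X_I over the C(216, 2) = 23220 pairs i < j, with X_I the indicator of one inversion.
There are 23220 indicators.
For each fixed pair i < j, the values π(i) and π(j) are two distinct elements of {1, …, 216} in uniformly random order; by symmetry P[π(i) > π(j)] = 1/2.
By linearity: E[X] = 23220 · (1/2) = C(216, 2) · (1/2) = 23220/2 = 11610 ≈ 11610.0000.

E[X] = 11610 = 11610.0000.


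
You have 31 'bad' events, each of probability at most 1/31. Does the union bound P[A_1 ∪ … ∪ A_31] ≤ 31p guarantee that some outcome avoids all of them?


Union bound: P[∪_{i=1}^{31} A_i] ≤ Σ_i P[A_i] ≤ 31·p = 31·(1/31) = 1.
Numerically: 1 ≈ 1.0000000.
Is 1 < 1? NO.
Since the bound 1 is ≥ 1, the union bound is uninformative here; it does NOT by itself certify existence.

31·p = 1 ≈ 1.0000000; existence NOT certified by the union bound.


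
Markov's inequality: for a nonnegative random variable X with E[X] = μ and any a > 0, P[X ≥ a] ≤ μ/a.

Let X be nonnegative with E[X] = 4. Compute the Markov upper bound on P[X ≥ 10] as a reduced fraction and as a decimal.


μ = E[X] = 4, a = 10.
Markov: P[X ≥ 10] ≤ μ/a = (4)/10 = 2/5.
Numerically: ≈ 0.40000.
(Since a = 10 > μ = 4.00000, the bound 2/5 is < 1 and informative.)

P[X ≥ 10] ≤ 2/5 ≈ 0.40000.


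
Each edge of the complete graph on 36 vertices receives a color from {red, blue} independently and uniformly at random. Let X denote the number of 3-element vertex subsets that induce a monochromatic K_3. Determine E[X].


Let X = Σ_S X_S over the C(36, 3) = 7140 subsets S of size 3, where X_S = 1 if the K_3 on S is monochromatic.
For a fixed S, the K_3 on S has C(3, 2) = 3 edges. P[all 3 edges red] = (1/2)^3, and likewise for blue, so P[monochromatic] = 2·(1/2)^3 = 2^{1 − 3} = 1/4.
Summing: E[X] = C(36, 3) · 2^{1 − 3} = 7140 · 1/4 = 1785.
Numerically: E[X] ≈ 1785.000.

E[X] = C(36,3)·2^(1−C(3,2)) = 1785 ≈ 1785.000.


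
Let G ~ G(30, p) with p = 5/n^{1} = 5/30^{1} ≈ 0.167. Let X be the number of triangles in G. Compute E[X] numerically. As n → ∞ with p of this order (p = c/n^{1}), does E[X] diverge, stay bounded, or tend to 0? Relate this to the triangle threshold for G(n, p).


Number of potential triangles: C(30, 3) = 4060.
Each occurs with probability p³ ≈ (0.167)³ ≈ 4.62963e-03.
By linearity: E[X] = C(30, 3)·p³ ≈ 4060 · 4.62963e-03 ≈ 18.796.
Here α = 1, so p = 5/n is exactly at the triangle threshold p ~ 1/n. Asymptotically E[X] → c³/6 = 5³/6 = 125/6 ≈ 20.833, a bounded constant. In this regime the triangle count is asymptotically Poisson(c³/6).

E[X] ≈ 18.796; in regime p = Θ(1/n^{1}) E[X] stays bounded (at the triangle threshold p ~ 1/n).


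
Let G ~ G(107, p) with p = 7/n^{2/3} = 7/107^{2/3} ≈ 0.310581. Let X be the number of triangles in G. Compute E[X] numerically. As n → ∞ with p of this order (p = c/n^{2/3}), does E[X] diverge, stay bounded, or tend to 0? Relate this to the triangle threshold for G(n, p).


Number of potential triangles: C(107, 3) = 198485.
Each occurs with probability p³ ≈ (0.310581)³ ≈ 2.99589484e-02.
By linearity: E[X] = C(107, 3)·p³ ≈ 198485 · 2.99589484e-02 ≈ 5946.401869.
Since α = 2/3 < 1, p = c/n^{2/3} ≫ 1/n is above the triangle threshold p ~ 1/n. Asymptotically E[X] ~ (c³/6)·n^{3(1−α)} = (7³/6)·n^{1} → ∞; triangles are abundant w.h.p.

E[X] ≈ 5946.401869; in regime p = Θ(1/n^{2/3}) E[X] diverges (above the triangle threshold p ~ 1/n).


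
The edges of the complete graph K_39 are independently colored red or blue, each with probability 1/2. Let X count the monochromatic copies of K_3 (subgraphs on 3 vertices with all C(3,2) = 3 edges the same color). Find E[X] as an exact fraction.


Let X = Σ_S X_S over the C(39, 3) = 9139 subsets S of size 3, where X_S = 1 if the K_3 on S is monochromatic.
For a fixed S, the K_3 on S has C(3, 2) = 3 edges. P[all 3 edges red] = (1/2)^3, and likewise for blue, so P[monochromatic] = 2·(1/2)^3 = 2^{1 − 3} = 1/4.
By linearity of expectation: E[X] = C(39, 3) · 2^{1 − 3} = 9139 · 1/4 = 9139/4.
Numerically: E[X] ≈ 2284.750000.

E[X] = C(39,3)·2^(1−C(3,2)) = 9139/4 ≈ 2284.750000.


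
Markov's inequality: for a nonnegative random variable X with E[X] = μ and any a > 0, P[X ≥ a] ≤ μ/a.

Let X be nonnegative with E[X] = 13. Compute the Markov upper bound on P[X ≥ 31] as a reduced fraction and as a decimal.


μ = E[X] = 13, a = 31.
Markov: P[X ≥ 31] ≤ μ/a = (13)/31 = 13/31.
Numerically: ≈ 0.4194.
(Since a = 31 > μ = 13.0000, the bound 13/31 is < 1 and informative.)

P[X ≥ 31] ≤ 13/31 ≈ 0.4194.


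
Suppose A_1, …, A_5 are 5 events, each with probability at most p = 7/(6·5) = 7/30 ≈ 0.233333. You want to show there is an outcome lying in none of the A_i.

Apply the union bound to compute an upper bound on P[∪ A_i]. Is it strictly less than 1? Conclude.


Union bound: P[∪_{i=1}^{5} A_i] ≤ Σ_i P[A_i] ≤ 5·p = 5·(7/30) = 7/6.
Numerically: 7/6 ≈ 1.166667.
Is 7/6 < 1? NO.
Since the bound 7/6 is ≥ 1, the union bound is uninformative here; it does NOT by itself certify existence.

5·p = 7/6 ≈ 1.166667; existence NOT certified by the union bound.


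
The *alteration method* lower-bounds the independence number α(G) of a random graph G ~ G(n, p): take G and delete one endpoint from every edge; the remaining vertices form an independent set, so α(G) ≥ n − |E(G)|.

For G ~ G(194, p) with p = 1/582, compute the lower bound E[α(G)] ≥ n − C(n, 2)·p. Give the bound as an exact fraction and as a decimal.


E[|E(G)|] = C(194, 2)·p = 18721 · (1/582) = 193/6.
E[α(G)] ≥ n − E[|E(G)|] = 194 − 193/6 = 971/6.
Numerically: ≈ 161.833333.
(This is only a lower bound; the true E[α(G)] may be larger.)

E[α(G)] ≥ 971/6 ≈ 161.833333.


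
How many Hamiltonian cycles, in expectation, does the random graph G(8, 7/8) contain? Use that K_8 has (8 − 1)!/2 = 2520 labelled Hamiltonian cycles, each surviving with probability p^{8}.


K_8 has (8 − 1)!/2 = 2520 labelled Hamiltonian cycles.
For each such Hamiltonian cycle H, let X_H = 1 if all 8 edges of H are present in G. Then P[X_H = 1] = p^{8} = (7/8)^{8} = 5764801/16777216.
By linearity: E[X] = Σ_H E[X_H] = 2520 · p^{8} = 2520 · 5764801/16777216 = 1815912315/2097152.
Numerically: E[X] ≈ 865.894.

E[X] = 2520 · (7/8)^{8} = 1815912315/2097152 ≈ 865.894.


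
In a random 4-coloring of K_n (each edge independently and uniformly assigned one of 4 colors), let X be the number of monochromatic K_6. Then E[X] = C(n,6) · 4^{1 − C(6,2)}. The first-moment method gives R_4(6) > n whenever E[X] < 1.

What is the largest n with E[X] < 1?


We need C(n, 6) · 4^{1 − 15} < 1, i.e. C(n, 6) < 4^{15 − 1} = 268435456.
Check values of n near the boundary:
  n = 77: C(77, 6) = 237093780; 237093780 < 268435456? YES
  n = 78: C(78, 6) = 256851595; 256851595 < 268435456? YES
  n = 79: C(79, 6) = 277962685; 277962685 < 268435456? NO
  n = 80: C(80, 6) = 300500200; 300500200 < 268435456? NO
The largest n with C(n, 6) < 268435456 is n = 78 (where E[X] = 256851595/268435456 ≈ 0.956847). Hence R_4(6) > 78, i.e. R_4(6) ≥ 79.

Largest n = 78; hence R_4(6) > 78.


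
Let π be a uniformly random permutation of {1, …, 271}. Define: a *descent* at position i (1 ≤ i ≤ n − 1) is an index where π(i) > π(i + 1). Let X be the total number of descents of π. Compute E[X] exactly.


Write X = Σ X_I over i = 1, …, 270, with X_I the indicator of one descent.
There are 270 indicators.
For each fixed i, the pair (π(i), π(i+1)) is a uniformly random ordered pair of distinct values from {1, …, 271}; by symmetry P[π(i) > π(i+1)] = 1/2.
By linearity: E[X] = 270 · (1/2) = (271 − 1) · (1/2) = 135 ≈ 135.00000.

E[X] = 135 = 135.00000.


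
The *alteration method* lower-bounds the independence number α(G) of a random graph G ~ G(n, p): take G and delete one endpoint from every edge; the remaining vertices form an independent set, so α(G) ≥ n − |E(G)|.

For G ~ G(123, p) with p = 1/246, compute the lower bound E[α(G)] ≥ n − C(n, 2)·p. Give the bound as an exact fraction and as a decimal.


E[|E(G)|] = C(123, 2)·p = 7503 · (1/246) = 61/2.
E[α(G)] ≥ n − E[|E(G)|] = 123 − 61/2 = 185/2.
Numerically: ≈ 92.500000.
(This is only a lower bound; the true E[α(G)] may be larger.)

E[α(G)] ≥ 185/2 ≈ 92.500000.


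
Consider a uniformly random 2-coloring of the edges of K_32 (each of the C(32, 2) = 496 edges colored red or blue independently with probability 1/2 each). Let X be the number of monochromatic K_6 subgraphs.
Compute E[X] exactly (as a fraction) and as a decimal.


Let X = Σ_S X_S over the C(32, 6) = 906192 subsets S of size 6, where X_S = 1 if the K_6 on S is monochromatic.
For a fixed S, the K_6 on S has C(6, 2) = 15 edges. P[all 15 edges red] = (1/2)^15, and likewise for blue, so P[monochromatic] = 2·(1/2)^15 = 2^{1 − 15} = 1/16384.
By linearity: E[X] = C(32, 6) · 2^{1 − 15} = 906192 · 1/16384 = 56637/1024.
Numerically: E[X] ≈ 55.3096.

E[X] = C(32,6)·2^(1−C(6,2)) = 56637/1024 ≈ 55.3096.


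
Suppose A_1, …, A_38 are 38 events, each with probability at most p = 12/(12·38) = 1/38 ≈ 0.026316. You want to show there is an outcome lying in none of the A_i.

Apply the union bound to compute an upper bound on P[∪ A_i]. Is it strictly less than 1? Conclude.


Union bound: P[∪_{i=1}^{38} A_i] ≤ Σ_i P[A_i] ≤ 38·p = 38·(1/38) = 1.
Numerically: 1 ≈ 1.000000.
Is 1 < 1? NO.
Since the bound 1 is ≥ 1, the union bound is uninformative here; it does NOT by itself certify existence.

38·p = 1 ≈ 1.000000; existence NOT certified by the union bound.


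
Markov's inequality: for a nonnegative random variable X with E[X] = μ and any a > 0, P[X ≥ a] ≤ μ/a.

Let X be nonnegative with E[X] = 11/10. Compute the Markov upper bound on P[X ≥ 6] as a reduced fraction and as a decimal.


μ = E[X] = 11/10, a = 6.
Markov: P[X ≥ 6] ≤ μ/a = (11/10)/6 = 11/60.
Numerically: ≈ 0.1833.
(Since a = 6 > μ = 1.1000, the bound 11/60 is < 1 and informative.)

P[X ≥ 6] ≤ 11/60 ≈ 0.1833.


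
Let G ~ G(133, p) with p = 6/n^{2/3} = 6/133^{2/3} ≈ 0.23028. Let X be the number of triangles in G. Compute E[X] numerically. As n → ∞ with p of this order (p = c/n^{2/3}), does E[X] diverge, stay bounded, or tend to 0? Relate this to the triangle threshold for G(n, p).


Number of potential triangles: C(133, 3) = 383306.
Each occurs with probability p³ ≈ (0.23028)³ ≈ 1.2210979e-02.
By linearity: E[X] = C(133, 3)·p³ ≈ 383306 · 1.2210979e-02 ≈ 4680.54135.
Since α = 2/3 < 1, p = c/n^{2/3} ≫ 1/n is above the triangle threshold p ~ 1/n. Asymptotically E[X] ~ (c³/6)·n^{3(1−α)} = (6³/6)·n^{1} → ∞; triangles are abundant w.h.p.

E[X] ≈ 4680.54135; in regime p = Θ(1/n^{2/3}) E[X] diverges (above the triangle threshold p ~ 1/n).


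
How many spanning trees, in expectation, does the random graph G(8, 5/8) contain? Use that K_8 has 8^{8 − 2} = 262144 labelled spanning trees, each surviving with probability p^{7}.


K_8 has 8^{8 − 2} = 262144 labelled spanning trees.
For each such spanning tree H, let X_H = 1 if all 7 edges of H are present in G. Then P[X_H = 1] = p^{7} = (5/8)^{7} = 78125/2097152.
Summing the indicators: E[X] = Σ_H E[X_H] = 262144 · p^{7} = 262144 · 78125/2097152 = 78125/8.
Numerically: E[X] ≈ 9765.6.

E[X] = 262144 · (5/8)^{7} = 78125/8 ≈ 9765.6.


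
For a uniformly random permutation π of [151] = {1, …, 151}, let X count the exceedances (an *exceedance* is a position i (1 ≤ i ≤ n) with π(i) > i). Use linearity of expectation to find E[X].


Write X = Σ_{i=1}^{151} X_i, where X_i = 1_{π(i) > i}.
For each fixed i, π(i) is uniform over {1, …, 151} (marginal of a uniform permutation), so P[π(i) > i] = (n − i)/n. Summing: Σ_{i=1}^{151} (n − i)/n = (0 + 1 + … + 150)/151 = 151(151 − 1)/(2·151) = (151 − 1)/2.
Hence E[X] = Σ_{i=1}^{151} (151 − i)/151 = 75 ≈ 75.0000.

E[X] = 75 = 75.0000.


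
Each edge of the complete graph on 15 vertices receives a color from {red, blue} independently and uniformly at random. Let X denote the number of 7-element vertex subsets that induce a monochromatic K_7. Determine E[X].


Let X = Σ_S X_S over the C(15, 7) = 6435 subsets S of size 7, where X_S = 1 if the K_7 on S is monochromatic.
For a fixed S, the K_7 on S has C(7, 2) = 21 edges. P[all 21 edges red] = (1/2)^21, and likewise for blue, so P[monochromatic] = 2·(1/2)^21 = 2^{1 − 21} = 1/1048576.
Summing: E[X] = C(15, 7) · 2^{1 − 21} = 6435 · 1/1048576 = 6435/1048576.
Numerically: E[X] ≈ 0.006.

E[X] = C(15,7)·2^(1−C(7,2)) = 6435/1048576 ≈ 0.006.


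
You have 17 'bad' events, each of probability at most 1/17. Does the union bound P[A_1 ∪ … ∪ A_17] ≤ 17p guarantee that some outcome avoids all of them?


Union bound: P[∪_{i=1}^{17} A_i] ≤ Σ_i P[A_i] ≤ 17·p = 17·(1/17) = 1.
Numerically: 1 ≈ 1.000.
Is 1 < 1? NO.
Since the bound 1 is ≥ 1, the union bound is uninformative here; it does NOT by itself certify existence.

17·p = 1 ≈ 1.000; existence NOT certified by the union bound.


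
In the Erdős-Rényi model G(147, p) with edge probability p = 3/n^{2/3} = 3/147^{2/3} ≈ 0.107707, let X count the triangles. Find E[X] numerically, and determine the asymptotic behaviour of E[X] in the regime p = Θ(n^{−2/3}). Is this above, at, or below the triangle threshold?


Number of potential triangles: C(147, 3) = 518665.
Each occurs with probability p³ ≈ (0.107707)³ ≈ 1.24947938e-03.
By linearity: E[X] = C(147, 3)·p³ ≈ 518665 · 1.24947938e-03 ≈ 648.061224.
Since α = 2/3 < 1, p = c/n^{2/3} ≫ 1/n is above the triangle threshold p ~ 1/n. Asymptotically E[X] ~ (c³/6)·n^{3(1−α)} = (3³/6)·n^{1} → ∞; triangles are abundant w.h.p.

E[X] ≈ 648.061224; in regime p = Θ(1/n^{2/3}) E[X] diverges (above the triangle threshold p ~ 1/n).


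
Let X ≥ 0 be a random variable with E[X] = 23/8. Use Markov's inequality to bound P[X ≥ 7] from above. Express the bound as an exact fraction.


μ = E[X] = 23/8, a = 7.
Markov: P[X ≥ 7] ≤ μ/a = (23/8)/7 = 23/56.
Numerically: ≈ 0.41071.
(Since a = 7 > μ = 2.87500, the bound 23/56 is < 1 and informative.)

P[X ≥ 7] ≤ 23/56 ≈ 0.41071.


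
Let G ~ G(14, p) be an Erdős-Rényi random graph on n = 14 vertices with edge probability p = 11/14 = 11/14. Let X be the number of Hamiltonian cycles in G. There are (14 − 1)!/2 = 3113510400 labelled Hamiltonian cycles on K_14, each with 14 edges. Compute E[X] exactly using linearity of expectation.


K_14 has (14 − 1)!/2 = 3113510400 labelled Hamiltonian cycles.
For each such Hamiltonian cycle H, let X_H = 1 if all 14 edges of H are present in G. Then P[X_H = 1] = p^{14} = (11/14)^{14} = 379749833583241/11112006825558016.
Summing the indicators: E[X] = Σ_H E[X_H] = 3113510400 · p^{14} = 3113510400 · 379749833583241/11112006825558016 = 329898174179601037725/3100448333024.
Numerically: E[X] ≈ 1.06e+08.

E[X] = 3113510400 · (11/14)^{14} = 329898174179601037725/3100448333024 ≈ 1.06e+08.
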